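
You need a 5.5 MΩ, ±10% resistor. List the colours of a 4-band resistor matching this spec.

green, green, green, silver

5500000 Ω = 55 × 10^5.
5 → green
5 → green
Multiplier 10^5 → green.
±10% tolerance → silver.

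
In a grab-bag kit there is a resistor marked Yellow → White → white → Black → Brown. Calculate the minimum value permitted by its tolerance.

494.01 Ω

Yellow → 4 (first significant figure)
White → 9 (second significant figure)
White → 9 (third significant figure)
Black → ×1 multiplier
Brown → ±1% tolerance
499 × 1 = 499 Ω
Minimum = 499 × (1 − 1/100) = 494.01 Ω.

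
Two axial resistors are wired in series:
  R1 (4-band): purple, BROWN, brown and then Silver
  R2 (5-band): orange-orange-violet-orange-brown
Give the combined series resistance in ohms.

R1: violet, brown → 71; brown ×10 → 710 Ω.
R2: orange, orange, violet → 337; orange ×10^3 → 337000 Ω.
Series: 710 + 337000 = 337710 Ω.

337710 Ω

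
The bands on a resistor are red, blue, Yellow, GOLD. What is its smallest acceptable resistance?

247000 Ω

Red → 2 (first significant figure)
Blue → 6 (second significant figure)
Yellow → ×10^4 multiplier
Gold → ±5% tolerance
26 × 10000 = 260000 Ω
Smallest = 260000 × (1 − 5/100) = 247000 Ω.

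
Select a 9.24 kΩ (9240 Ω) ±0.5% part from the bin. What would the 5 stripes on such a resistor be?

white, red, yellow, brown, green

9240 Ω = 924 × 10^1.
9 → white
2 → red
4 → yellow
Multiplier 10^1 → brown.
±0.5% tolerance → green.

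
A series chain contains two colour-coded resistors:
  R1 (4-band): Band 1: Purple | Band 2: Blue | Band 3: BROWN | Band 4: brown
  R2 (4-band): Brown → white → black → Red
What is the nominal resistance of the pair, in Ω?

779 Ω

R1: violet, blue → 76; brown ×10 → 760 Ω.
R2: brown, white → 19; black ×1 → 19 Ω.
Series: 760 + 19 = 779 Ω.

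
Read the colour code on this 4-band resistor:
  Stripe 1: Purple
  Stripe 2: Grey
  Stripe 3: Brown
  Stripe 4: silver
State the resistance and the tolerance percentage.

780 Ω ±10%

Violet → 7 (first significant figure)
Grey → 8 (second significant figure)
Brown → ×10 multiplier
Silver → ±10% tolerance
78 × 10 = 780 Ω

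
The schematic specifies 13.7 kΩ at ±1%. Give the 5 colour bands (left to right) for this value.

13700 Ω = 137 × 10^2.
1 → brown
3 → orange
7 → violet
Multiplier 10^2 → red.
±1% tolerance → brown.

brown, orange, violet, red, brown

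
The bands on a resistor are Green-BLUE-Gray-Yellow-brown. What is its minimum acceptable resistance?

Green → 5 (first significant figure)
Blue → 6 (second significant figure)
Grey → 8 (third significant figure)
Yellow → ×10^4 multiplier
Brown → ±1% tolerance
568 × 10000 = 5680000 Ω
Minimum = 5680000 × (1 − 1/100) = 5623200 Ω.

5623200 Ω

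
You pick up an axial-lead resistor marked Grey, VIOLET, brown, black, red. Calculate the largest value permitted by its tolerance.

Grey → 8 (first significant figure)
Violet → 7 (second significant figure)
Brown → 1 (third significant figure)
Black → ×1 multiplier
Red → ±2% tolerance
871 × 1 = 871 Ω
Largest = 871 × (1 + 2/100) = 888.42 Ω.

888.42 Ω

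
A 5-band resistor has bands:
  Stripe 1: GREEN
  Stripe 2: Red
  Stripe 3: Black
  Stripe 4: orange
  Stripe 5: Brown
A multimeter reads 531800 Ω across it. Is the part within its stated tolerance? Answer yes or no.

Green → 5 (first significant figure)
Red → 2 (second significant figure)
Black → 0 (third significant figure)
Orange → ×10^3 multiplier
Brown → ±1% tolerance
520 × 1000 = 520000 Ω
Allowed range: 514800 Ω to 525200 Ω.
531800 Ω lies outside that range.

no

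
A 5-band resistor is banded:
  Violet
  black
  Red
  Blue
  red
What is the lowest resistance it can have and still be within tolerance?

687960000 Ω

Violet → 7 (first significant figure)
Black → 0 (second significant figure)
Red → 2 (third significant figure)
Blue → ×10^6 multiplier
Red → ±2% tolerance
702 × 1000000 = 702000000 Ω
Lowest = 702000000 × (1 − 2/100) = 687960000 Ω.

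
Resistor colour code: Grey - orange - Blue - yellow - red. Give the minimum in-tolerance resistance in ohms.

8192800 Ω

Grey → 8 (first significant figure)
Orange → 3 (second significant figure)
Blue → 6 (third significant figure)
Yellow → ×10^4 multiplier
Red → ±2% tolerance
836 × 10000 = 8360000 Ω
Minimum = 8360000 × (1 − 2/100) = 8192800 Ω.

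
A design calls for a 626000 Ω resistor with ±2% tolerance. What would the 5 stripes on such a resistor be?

blue, red, blue, orange, red

626000 Ω = 626 × 10^3.
6 → blue
2 → red
6 → blue
Multiplier 10^3 → orange.
±2% tolerance → red.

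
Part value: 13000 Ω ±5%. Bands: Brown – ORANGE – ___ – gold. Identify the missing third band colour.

orange

13000 Ω = 13 × 10^3.
The third band is the multiplier, 10^3, which is orange.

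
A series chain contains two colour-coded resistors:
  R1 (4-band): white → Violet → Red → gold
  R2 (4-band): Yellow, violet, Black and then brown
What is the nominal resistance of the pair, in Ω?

9747 Ω

R1: white, violet → 97; red ×10^2 → 9700 Ω.
R2: yellow, violet → 47; black ×1 → 47 Ω.
Series: 9700 + 47 = 9747 Ω.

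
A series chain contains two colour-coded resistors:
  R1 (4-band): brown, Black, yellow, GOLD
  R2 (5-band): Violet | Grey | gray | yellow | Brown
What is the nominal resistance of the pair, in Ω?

7980000 Ω

R1: brown, black → 10; yellow ×10^4 → 100000 Ω.
R2: violet, grey, grey → 788; yellow ×10^4 → 7880000 Ω.
Series: 100000 + 7880000 = 7980000 Ω.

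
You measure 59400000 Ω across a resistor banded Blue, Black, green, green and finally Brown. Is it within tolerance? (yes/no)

no

Blue → 6 (first significant figure)
Black → 0 (second significant figure)
Green → 5 (third significant figure)
Green → ×10^5 multiplier
Brown → ±1% tolerance
605 × 100000 = 60500000 Ω
Allowed range: 59895000 Ω to 61105000 Ω.
59400000 Ω lies outside that range.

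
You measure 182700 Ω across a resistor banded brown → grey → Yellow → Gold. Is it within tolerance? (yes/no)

yes

Brown → 1 (first significant figure)
Grey → 8 (second significant figure)
Yellow → ×10^4 multiplier
Gold → ±5% tolerance
18 × 10000 = 180000 Ω
Allowed range: 171000 Ω to 189000 Ω.
182700 Ω lies inside that range.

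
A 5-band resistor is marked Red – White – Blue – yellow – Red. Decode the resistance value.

Red → 2 (first significant figure)
White → 9 (second significant figure)
Blue → 6 (third significant figure)
Yellow → ×10^4 multiplier
296 × 10000 = 2960000 Ω

2960000 Ω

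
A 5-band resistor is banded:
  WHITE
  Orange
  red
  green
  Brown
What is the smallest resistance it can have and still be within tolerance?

White → 9 (first significant figure)
Orange → 3 (second significant figure)
Red → 2 (third significant figure)
Green → ×10^5 multiplier
Brown → ±1% tolerance
932 × 100000 = 93200000 Ω
Smallest = 93200000 × (1 − 1/100) = 92268000 Ω.

92268000 Ω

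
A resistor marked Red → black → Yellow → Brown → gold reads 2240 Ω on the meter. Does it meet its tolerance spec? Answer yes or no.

Red → 2 (first significant figure)
Black → 0 (second significant figure)
Yellow → 4 (third significant figure)
Brown → ×10 multiplier
Gold → ±5% tolerance
204 × 10 = 2040 Ω
Allowed range: 1938 Ω to 2142 Ω.
2240 Ω lies outside that range.

no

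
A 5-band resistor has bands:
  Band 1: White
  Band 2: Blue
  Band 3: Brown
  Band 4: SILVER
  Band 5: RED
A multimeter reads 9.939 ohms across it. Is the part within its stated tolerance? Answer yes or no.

White → 9 (first significant figure)
Blue → 6 (second significant figure)
Brown → 1 (third significant figure)
Silver → ×0.01 multiplier
Red → ±2% tolerance
961 × 0.01 = 9.61 Ω
Allowed range: 9.4178 Ω to 9.8022 Ω.
9.939 ohms lies outside that range.

no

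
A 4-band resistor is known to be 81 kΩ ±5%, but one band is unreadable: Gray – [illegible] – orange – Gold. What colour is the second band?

brown

81000 Ω = 81 × 10^3.
The second band gives digit 1 of the significand, and 1 is brown.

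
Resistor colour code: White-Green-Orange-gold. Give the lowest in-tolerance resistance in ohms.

90250 Ω

White → 9 (first significant figure)
Green → 5 (second significant figure)
Orange → ×10^3 multiplier
Gold → ±5% tolerance
95 × 1000 = 95000 Ω
Lowest = 95000 × (1 − 5/100) = 90250 Ω.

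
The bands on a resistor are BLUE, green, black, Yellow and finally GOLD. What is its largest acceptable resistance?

6825000 Ω

Blue → 6 (first significant figure)
Green → 5 (second significant figure)
Black → 0 (third significant figure)
Yellow → ×10^4 multiplier
Gold → ±5% tolerance
650 × 10000 = 6500000 Ω
Largest = 6500000 × (1 + 5/100) = 6825000 Ω.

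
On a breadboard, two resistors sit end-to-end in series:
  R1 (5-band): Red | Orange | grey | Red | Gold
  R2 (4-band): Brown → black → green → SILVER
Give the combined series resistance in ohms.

1023800 Ω

R1: red, orange, grey → 238; red ×10^2 → 23800 Ω.
R2: brown, black → 10; green ×10^5 → 1000000 Ω.
Series: 23800 + 1000000 = 1023800 Ω.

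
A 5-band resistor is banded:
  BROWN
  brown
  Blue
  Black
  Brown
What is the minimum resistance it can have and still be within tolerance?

Brown → 1 (first significant figure)
Brown → 1 (second significant figure)
Blue → 6 (third significant figure)
Black → ×1 multiplier
Brown → ±1% tolerance
116 × 1 = 116 Ω
Minimum = 116 × (1 − 1/100) = 114.84 Ω.

114.84 Ω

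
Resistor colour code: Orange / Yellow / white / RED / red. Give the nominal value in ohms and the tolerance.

34900 Ω ±2%

Orange → 3 (first significant figure)
Yellow → 4 (second significant figure)
White → 9 (third significant figure)
Red → ×10^2 multiplier
Red → ±2% tolerance
349 × 100 = 34900 Ω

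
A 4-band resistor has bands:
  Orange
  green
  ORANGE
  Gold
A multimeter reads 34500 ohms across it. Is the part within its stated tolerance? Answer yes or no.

yes

Orange → 3 (first significant figure)
Green → 5 (second significant figure)
Orange → ×10^3 multiplier
Gold → ±5% tolerance
35 × 1000 = 35000 Ω
Allowed range: 33250 Ω to 36750 Ω.
34500 ohms lies inside that range.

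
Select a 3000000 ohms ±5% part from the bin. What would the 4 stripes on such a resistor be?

orange, black, green, gold

3000000 Ω = 30 × 10^5.
3 → orange
0 → black
Multiplier 10^5 → green.
±5% tolerance → gold.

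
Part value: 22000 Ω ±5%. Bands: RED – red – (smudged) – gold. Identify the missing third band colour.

orange

22000 Ω = 22 × 10^3.
The third band is the multiplier, 10^3, which is orange.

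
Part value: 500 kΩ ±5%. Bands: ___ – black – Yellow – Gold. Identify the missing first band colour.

green

500000 Ω = 50 × 10^4.
The first band gives digit 5 of the significand, and 5 is green.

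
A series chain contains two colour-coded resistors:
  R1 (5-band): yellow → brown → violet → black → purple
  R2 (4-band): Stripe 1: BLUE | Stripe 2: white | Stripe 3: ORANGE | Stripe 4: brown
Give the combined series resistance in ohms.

69417 Ω

R1: yellow, brown, violet → 417; black ×1 → 417 Ω.
R2: blue, white → 69; orange ×10^3 → 69000 Ω.
Series: 417 + 69000 = 69417 Ω.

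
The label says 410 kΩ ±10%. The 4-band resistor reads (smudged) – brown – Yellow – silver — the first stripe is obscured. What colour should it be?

410000 Ω = 41 × 10^4.
The first band gives digit 4 of the significand, and 4 is yellow.

yellow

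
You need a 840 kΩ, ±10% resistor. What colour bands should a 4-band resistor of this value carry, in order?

grey, yellow, yellow, silver

840000 Ω = 84 × 10^4.
8 → grey
4 → yellow
Multiplier 10^4 → yellow.
±10% tolerance → silver.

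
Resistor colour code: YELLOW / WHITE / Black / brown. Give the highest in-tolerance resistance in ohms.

49.49 Ω

Yellow → 4 (first significant figure)
White → 9 (second significant figure)
Black → ×1 multiplier
Brown → ±1% tolerance
49 × 1 = 49 Ω
Highest = 49 × (1 + 1/100) = 49.49 Ω.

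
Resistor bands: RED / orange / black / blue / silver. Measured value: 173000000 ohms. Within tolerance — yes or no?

Red → 2 (first significant figure)
Orange → 3 (second significant figure)
Black → 0 (third significant figure)
Blue → ×10^6 multiplier
Silver → ±10% tolerance
230 × 1000000 = 230000000 Ω
Allowed range: 207000000 Ω to 253000000 Ω.
173000000 ohms lies outside that range.

no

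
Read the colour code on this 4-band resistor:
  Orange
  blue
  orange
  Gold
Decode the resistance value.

Orange → 3 (first significant figure)
Blue → 6 (second significant figure)
Orange → ×10^3 multiplier
36 × 1000 = 36000 Ω

36000 Ω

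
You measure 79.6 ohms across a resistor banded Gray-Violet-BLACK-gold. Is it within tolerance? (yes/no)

Grey → 8 (first significant figure)
Violet → 7 (second significant figure)
Black → ×1 multiplier
Gold → ±5% tolerance
87 × 1 = 87 Ω
Allowed range: 82.65 Ω to 91.35 Ω.
79.6 ohms lies outside that range.

no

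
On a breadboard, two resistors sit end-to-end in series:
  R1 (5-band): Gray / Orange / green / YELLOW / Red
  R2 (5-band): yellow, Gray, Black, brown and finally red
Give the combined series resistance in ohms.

R1: grey, orange, green → 835; yellow ×10^4 → 8350000 Ω.
R2: yellow, grey, black → 480; brown ×10 → 4800 Ω.
Series: 8350000 + 4800 = 8354800 Ω.

8354800 Ω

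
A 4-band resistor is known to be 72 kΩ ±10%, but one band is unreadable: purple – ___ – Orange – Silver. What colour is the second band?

red

72000 Ω = 72 × 10^3.
The second band gives digit 2 of the significand, and 2 is red.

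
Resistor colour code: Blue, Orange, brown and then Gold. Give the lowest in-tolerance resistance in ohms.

Blue → 6 (first significant figure)
Orange → 3 (second significant figure)
Brown → ×10 multiplier
Gold → ±5% tolerance
63 × 10 = 630 Ω
Lowest = 630 × (1 − 5/100) = 598.5 Ω.

598.5 Ω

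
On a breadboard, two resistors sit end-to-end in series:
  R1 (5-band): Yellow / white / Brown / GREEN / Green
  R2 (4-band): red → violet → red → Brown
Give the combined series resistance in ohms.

49102700 Ω

R1: yellow, white, brown → 491; green ×10^5 → 49100000 Ω.
R2: red, violet → 27; red ×10^2 → 2700 Ω.
Series: 49100000 + 2700 = 49102700 Ω.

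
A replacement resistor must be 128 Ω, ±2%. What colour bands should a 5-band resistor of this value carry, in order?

128 Ω = 128 × 10^0.
1 → brown
2 → red
8 → grey
Multiplier 10^0 → black.
±2% tolerance → red.

brown, red, grey, black, red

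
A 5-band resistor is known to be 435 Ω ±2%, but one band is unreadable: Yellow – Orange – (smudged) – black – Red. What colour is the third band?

435 Ω = 435 × 10^0.
The third band gives digit 5 of the significand, and 5 is green.

green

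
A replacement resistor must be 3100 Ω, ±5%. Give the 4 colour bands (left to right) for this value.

orange, brown, red, gold

3100 Ω = 31 × 10^2.
3 → orange
1 → brown
Multiplier 10^2 → red.
±5% tolerance → gold.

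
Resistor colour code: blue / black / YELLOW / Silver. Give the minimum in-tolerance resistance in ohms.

Blue → 6 (first significant figure)
Black → 0 (second significant figure)
Yellow → ×10^4 multiplier
Silver → ±10% tolerance
60 × 10000 = 600000 Ω
Minimum = 600000 × (1 − 10/100) = 540000 Ω.

540000 Ω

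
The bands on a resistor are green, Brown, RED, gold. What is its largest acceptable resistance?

Green → 5 (first significant figure)
Brown → 1 (second significant figure)
Red → ×10^2 multiplier
Gold → ±5% tolerance
51 × 100 = 5100 Ω
Largest = 5100 × (1 + 5/100) = 5355 Ω.

5355 Ω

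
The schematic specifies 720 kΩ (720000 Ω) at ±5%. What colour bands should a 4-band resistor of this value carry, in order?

violet, red, yellow, gold

720000 Ω = 72 × 10^4.
7 → violet
2 → red
Multiplier 10^4 → yellow.
±5% tolerance → gold.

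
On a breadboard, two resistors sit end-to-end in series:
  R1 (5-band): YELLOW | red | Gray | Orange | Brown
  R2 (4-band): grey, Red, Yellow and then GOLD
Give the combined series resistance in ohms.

R1: yellow, red, grey → 428; orange ×10^3 → 428000 Ω.
R2: grey, red → 82; yellow ×10^4 → 820000 Ω.
Series: 428000 + 820000 = 1248000 Ω.

1248000 Ω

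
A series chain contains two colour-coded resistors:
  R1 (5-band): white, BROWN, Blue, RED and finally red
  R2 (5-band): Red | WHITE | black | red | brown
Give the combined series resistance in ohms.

R1: white, brown, blue → 916; red ×10^2 → 91600 Ω.
R2: red, white, black → 290; red ×10^2 → 29000 Ω.
Series: 91600 + 29000 = 120600 Ω.

120600 Ω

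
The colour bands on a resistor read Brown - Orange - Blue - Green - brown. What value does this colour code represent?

Brown → 1 (first significant figure)
Orange → 3 (second significant figure)
Blue → 6 (third significant figure)
Green → ×10^5 multiplier
136 × 100000 = 13600000 Ω

13600000 Ω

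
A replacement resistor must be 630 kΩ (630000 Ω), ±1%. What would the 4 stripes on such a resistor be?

blue, orange, yellow, brown

630000 Ω = 63 × 10^4.
6 → blue
3 → orange
Multiplier 10^4 → yellow.
±1% tolerance → brown.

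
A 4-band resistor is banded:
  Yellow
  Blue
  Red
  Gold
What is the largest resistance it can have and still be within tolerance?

4830 Ω

Yellow → 4 (first significant figure)
Blue → 6 (second significant figure)
Red → ×10^2 multiplier
Gold → ±5% tolerance
46 × 100 = 4600 Ω
Largest = 4600 × (1 + 5/100) = 4830 Ω.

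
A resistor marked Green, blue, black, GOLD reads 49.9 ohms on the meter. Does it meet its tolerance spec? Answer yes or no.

Green → 5 (first significant figure)
Blue → 6 (second significant figure)
Black → ×1 multiplier
Gold → ±5% tolerance
56 × 1 = 56 Ω
Allowed range: 53.2 Ω to 58.8 Ω.
49.9 ohms lies outside that range.

no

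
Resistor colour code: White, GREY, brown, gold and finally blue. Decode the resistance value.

White → 9 (first significant figure)
Grey → 8 (second significant figure)
Brown → 1 (third significant figure)
Gold → ×0.1 multiplier
981 × 0.1 = 98.1 Ω

98.1 Ω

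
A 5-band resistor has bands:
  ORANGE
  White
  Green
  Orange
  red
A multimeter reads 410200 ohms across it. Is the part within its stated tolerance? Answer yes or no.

no

Orange → 3 (first significant figure)
White → 9 (second significant figure)
Green → 5 (third significant figure)
Orange → ×10^3 multiplier
Red → ±2% tolerance
395 × 1000 = 395000 Ω
Allowed range: 387100 Ω to 402900 Ω.
410200 ohms lies outside that range.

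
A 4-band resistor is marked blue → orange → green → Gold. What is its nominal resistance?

6300000 Ω

Blue → 6 (first significant figure)
Orange → 3 (second significant figure)
Green → ×10^5 multiplier
63 × 100000 = 6300000 Ω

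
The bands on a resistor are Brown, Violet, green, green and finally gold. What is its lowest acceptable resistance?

Brown → 1 (first significant figure)
Violet → 7 (second significant figure)
Green → 5 (third significant figure)
Green → ×10^5 multiplier
Gold → ±5% tolerance
175 × 100000 = 17500000 Ω
Lowest = 17500000 × (1 − 5/100) = 16625000 Ω.

16625000 Ω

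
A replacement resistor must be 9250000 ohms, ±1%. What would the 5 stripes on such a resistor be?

white, red, green, yellow, brown

9250000 Ω = 925 × 10^4.
9 → white
2 → red
5 → green
Multiplier 10^4 → yellow.
±1% tolerance → brown.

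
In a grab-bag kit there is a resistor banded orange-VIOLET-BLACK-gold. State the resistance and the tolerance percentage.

Orange → 3 (first significant figure)
Violet → 7 (second significant figure)
Black → ×1 multiplier
Gold → ±5% tolerance
37 × 1 = 37 Ω

37 Ω ±5%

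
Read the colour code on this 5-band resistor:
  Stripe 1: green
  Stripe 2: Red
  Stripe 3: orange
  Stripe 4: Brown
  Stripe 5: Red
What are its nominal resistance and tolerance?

Green → 5 (first significant figure)
Red → 2 (second significant figure)
Orange → 3 (third significant figure)
Brown → ×10 multiplier
Red → ±2% tolerance
523 × 10 = 5230 Ω

5230 Ω ±2%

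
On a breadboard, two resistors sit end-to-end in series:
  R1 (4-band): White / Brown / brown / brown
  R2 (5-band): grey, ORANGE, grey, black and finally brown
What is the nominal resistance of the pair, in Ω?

1748 Ω

R1: white, brown → 91; brown ×10 → 910 Ω.
R2: grey, orange, grey → 838; black ×1 → 838 Ω.
Series: 910 + 838 = 1748 Ω.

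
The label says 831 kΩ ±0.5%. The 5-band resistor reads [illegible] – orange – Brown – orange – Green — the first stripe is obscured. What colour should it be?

grey

831000 Ω = 831 × 10^3.
The first band gives digit 8 of the significand, and 8 is grey.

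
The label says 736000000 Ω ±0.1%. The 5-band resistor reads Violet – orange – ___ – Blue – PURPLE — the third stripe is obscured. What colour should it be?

blue

736000000 Ω = 736 × 10^6.
The third band gives digit 6 of the significand, and 6 is blue.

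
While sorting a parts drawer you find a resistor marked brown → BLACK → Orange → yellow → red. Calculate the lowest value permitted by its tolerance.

Brown → 1 (first significant figure)
Black → 0 (second significant figure)
Orange → 3 (third significant figure)
Yellow → ×10^4 multiplier
Red → ±2% tolerance
103 × 10000 = 1030000 Ω
Lowest = 1030000 × (1 − 2/100) = 1009400 Ω.

1009400 Ω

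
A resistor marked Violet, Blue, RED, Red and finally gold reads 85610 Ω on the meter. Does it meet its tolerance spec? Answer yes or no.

Violet → 7 (first significant figure)
Blue → 6 (second significant figure)
Red → 2 (third significant figure)
Red → ×10^2 multiplier
Gold → ±5% tolerance
762 × 100 = 76200 Ω
Allowed range: 72390 Ω to 80010 Ω.
85610 Ω lies outside that range.

no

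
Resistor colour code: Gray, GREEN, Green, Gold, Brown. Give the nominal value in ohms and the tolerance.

Grey → 8 (first significant figure)
Green → 5 (second significant figure)
Green → 5 (third significant figure)
Gold → ×0.1 multiplier
Brown → ±1% tolerance
855 × 0.1 = 85.5 Ω

85.5 Ω ±1%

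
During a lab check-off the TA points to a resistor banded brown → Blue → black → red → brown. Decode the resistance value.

16000 Ω

Brown → 1 (first significant figure)
Blue → 6 (second significant figure)
Black → 0 (third significant figure)
Red → ×10^2 multiplier
160 × 100 = 16000 Ω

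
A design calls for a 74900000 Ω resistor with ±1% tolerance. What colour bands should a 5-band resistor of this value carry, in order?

violet, yellow, white, green, brown

74900000 Ω = 749 × 10^5.
7 → violet
4 → yellow
9 → white
Multiplier 10^5 → green.
±1% tolerance → brown.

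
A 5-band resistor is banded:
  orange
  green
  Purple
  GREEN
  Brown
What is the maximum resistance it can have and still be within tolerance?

Orange → 3 (first significant figure)
Green → 5 (second significant figure)
Violet → 7 (third significant figure)
Green → ×10^5 multiplier
Brown → ±1% tolerance
357 × 100000 = 35700000 Ω
Maximum = 35700000 × (1 + 1/100) = 36057000 Ω.

36057000 Ω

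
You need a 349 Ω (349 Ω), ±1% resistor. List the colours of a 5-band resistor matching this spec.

orange, yellow, white, black, brown

349 Ω = 349 × 10^0.
3 → orange
4 → yellow
9 → white
Multiplier 10^0 → black.
±1% tolerance → brown.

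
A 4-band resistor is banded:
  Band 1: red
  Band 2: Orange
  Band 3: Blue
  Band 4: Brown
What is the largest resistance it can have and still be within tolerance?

23230000 Ω

Red → 2 (first significant figure)
Orange → 3 (second significant figure)
Blue → ×10^6 multiplier
Brown → ±1% tolerance
23 × 1000000 = 23000000 Ω
Largest = 23000000 × (1 + 1/100) = 23230000 Ω.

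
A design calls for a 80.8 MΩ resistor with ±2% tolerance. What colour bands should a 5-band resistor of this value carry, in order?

grey, black, grey, green, red

80800000 Ω = 808 × 10^5.
8 → grey
0 → black
8 → grey
Multiplier 10^5 → green.
±2% tolerance → red.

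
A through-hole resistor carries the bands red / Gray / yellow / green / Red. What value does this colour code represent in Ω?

28400000 Ω

Red → 2 (first significant figure)
Grey → 8 (second significant figure)
Yellow → 4 (third significant figure)
Green → ×10^5 multiplier
284 × 100000 = 28400000 Ω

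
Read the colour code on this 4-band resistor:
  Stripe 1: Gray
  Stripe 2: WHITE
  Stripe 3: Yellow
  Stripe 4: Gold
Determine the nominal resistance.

890000 Ω

Grey → 8 (first significant figure)
White → 9 (second significant figure)
Yellow → ×10^4 multiplier
89 × 10000 = 890000 Ω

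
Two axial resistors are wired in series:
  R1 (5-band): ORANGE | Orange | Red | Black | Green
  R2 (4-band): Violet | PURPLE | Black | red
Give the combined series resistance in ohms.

409 Ω

R1: orange, orange, red → 332; black ×1 → 332 Ω.
R2: violet, violet → 77; black ×1 → 77 Ω.
Series: 332 + 77 = 409 Ω.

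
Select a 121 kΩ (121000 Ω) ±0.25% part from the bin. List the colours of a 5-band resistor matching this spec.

121000 Ω = 121 × 10^3.
1 → brown
2 → red
1 → brown
Multiplier 10^3 → orange.
±0.25% tolerance → blue.

brown, red, brown, orange, blue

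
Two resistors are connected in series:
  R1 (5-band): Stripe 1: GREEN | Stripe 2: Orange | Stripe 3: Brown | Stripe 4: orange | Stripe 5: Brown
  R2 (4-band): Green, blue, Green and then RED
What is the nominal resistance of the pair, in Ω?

6131000 Ω

R1: green, orange, brown → 531; orange ×10^3 → 531000 Ω.
R2: green, blue → 56; green ×10^5 → 5600000 Ω.
Series: 531000 + 5600000 = 6131000 Ω.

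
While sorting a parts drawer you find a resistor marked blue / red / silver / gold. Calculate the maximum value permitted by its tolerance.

0.651 Ω

Blue → 6 (first significant figure)
Red → 2 (second significant figure)
Silver → ×0.01 multiplier
Gold → ±5% tolerance
62 × 0.01 = 0.62 Ω
Maximum = 0.62 × (1 + 5/100) = 0.651 Ω.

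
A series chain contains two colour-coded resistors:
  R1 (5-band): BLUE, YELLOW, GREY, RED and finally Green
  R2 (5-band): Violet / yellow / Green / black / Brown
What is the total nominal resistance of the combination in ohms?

R1: blue, yellow, grey → 648; red ×10^2 → 64800 Ω.
R2: violet, yellow, green → 745; black ×1 → 745 Ω.
Series: 64800 + 745 = 65545 Ω.

65545 Ω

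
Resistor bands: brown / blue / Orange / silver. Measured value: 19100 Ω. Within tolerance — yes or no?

Brown → 1 (first significant figure)
Blue → 6 (second significant figure)
Orange → ×10^3 multiplier
Silver → ±10% tolerance
16 × 1000 = 16000 Ω
Allowed range: 14400 Ω to 17600 Ω.
19100 Ω lies outside that range.

no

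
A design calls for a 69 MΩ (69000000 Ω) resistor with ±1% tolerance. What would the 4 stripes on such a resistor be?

69000000 Ω = 69 × 10^6.
6 → blue
9 → white
Multiplier 10^6 → blue.
±1% tolerance → brown.

blue, white, blue, brown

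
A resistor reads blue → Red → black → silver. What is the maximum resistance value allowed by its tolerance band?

Blue → 6 (first significant figure)
Red → 2 (second significant figure)
Black → ×1 multiplier
Silver → ±10% tolerance
62 × 1 = 62 Ω
Maximum = 62 × (1 + 10/100) = 68.2 Ω.

68.2 Ω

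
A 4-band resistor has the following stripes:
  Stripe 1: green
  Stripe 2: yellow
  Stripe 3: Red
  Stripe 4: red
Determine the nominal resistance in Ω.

Green → 5 (first significant figure)
Yellow → 4 (second significant figure)
Red → ×10^2 multiplier
54 × 100 = 5400 Ω

5400 Ω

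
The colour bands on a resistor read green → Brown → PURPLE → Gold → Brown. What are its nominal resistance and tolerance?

51.7 Ω ±1%

Green → 5 (first significant figure)
Brown → 1 (second significant figure)
Violet → 7 (third significant figure)
Gold → ×0.1 multiplier
Brown → ±1% tolerance
517 × 0.1 = 51.7 Ω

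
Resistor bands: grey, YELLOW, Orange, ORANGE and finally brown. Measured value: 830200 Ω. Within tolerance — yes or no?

no

Grey → 8 (first significant figure)
Yellow → 4 (second significant figure)
Orange → 3 (third significant figure)
Orange → ×10^3 multiplier
Brown → ±1% tolerance
843 × 1000 = 843000 Ω
Allowed range: 834570 Ω to 851430 Ω.
830200 Ω lies outside that range.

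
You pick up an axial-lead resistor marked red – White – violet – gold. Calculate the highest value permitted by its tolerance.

304500000 Ω

Red → 2 (first significant figure)
White → 9 (second significant figure)
Violet → ×10^7 multiplier
Gold → ±5% tolerance
29 × 10000000 = 290000000 Ω
Highest = 290000000 × (1 + 5/100) = 304500000 Ω.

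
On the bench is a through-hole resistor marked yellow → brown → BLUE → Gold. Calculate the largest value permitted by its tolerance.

43050000 Ω

Yellow → 4 (first significant figure)
Brown → 1 (second significant figure)
Blue → ×10^6 multiplier
Gold → ±5% tolerance
41 × 1000000 = 41000000 Ω
Largest = 41000000 × (1 + 5/100) = 43050000 Ω.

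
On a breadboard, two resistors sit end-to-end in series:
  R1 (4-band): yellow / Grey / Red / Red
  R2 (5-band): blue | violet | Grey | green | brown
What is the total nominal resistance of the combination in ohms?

67804800 Ω

R1: yellow, grey → 48; red ×10^2 → 4800 Ω.
R2: blue, violet, grey → 678; green ×10^5 → 67800000 Ω.
Series: 4800 + 67800000 = 67804800 Ω.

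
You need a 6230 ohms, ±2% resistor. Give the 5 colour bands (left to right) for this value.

blue, red, orange, brown, red

6230 Ω = 623 × 10^1.
6 → blue
2 → red
3 → orange
Multiplier 10^1 → brown.
±2% tolerance → red.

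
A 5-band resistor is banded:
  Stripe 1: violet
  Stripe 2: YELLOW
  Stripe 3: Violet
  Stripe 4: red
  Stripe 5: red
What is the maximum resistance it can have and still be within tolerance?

76194 Ω

Violet → 7 (first significant figure)
Yellow → 4 (second significant figure)
Violet → 7 (third significant figure)
Red → ×10^2 multiplier
Red → ±2% tolerance
747 × 100 = 74700 Ω
Maximum = 74700 × (1 + 2/100) = 76194 Ω.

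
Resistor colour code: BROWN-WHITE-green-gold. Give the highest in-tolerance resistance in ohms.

Brown → 1 (first significant figure)
White → 9 (second significant figure)
Green → ×10^5 multiplier
Gold → ±5% tolerance
19 × 100000 = 1900000 Ω
Highest = 1900000 × (1 + 5/100) = 1995000 Ω.

1995000 Ω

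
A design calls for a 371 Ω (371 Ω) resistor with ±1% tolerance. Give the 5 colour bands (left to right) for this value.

371 Ω = 371 × 10^0.
3 → orange
7 → violet
1 → brown
Multiplier 10^0 → black.
±1% tolerance → brown.

orange, violet, brown, black, brown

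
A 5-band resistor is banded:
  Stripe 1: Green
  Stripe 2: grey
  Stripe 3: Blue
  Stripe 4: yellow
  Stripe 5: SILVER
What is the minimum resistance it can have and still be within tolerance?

Green → 5 (first significant figure)
Grey → 8 (second significant figure)
Blue → 6 (third significant figure)
Yellow → ×10^4 multiplier
Silver → ±10% tolerance
586 × 10000 = 5860000 Ω
Minimum = 5860000 × (1 − 10/100) = 5274000 Ω.

5274000 Ω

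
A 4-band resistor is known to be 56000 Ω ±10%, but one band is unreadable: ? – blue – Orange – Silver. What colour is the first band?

green

56000 Ω = 56 × 10^3.
The first band gives digit 5 of the significand, and 5 is green.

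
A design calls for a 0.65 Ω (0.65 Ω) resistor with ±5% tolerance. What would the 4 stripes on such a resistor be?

blue, green, silver, gold

0.65 Ω = 65 × 10^-2.
6 → blue
5 → green
Multiplier 10^-2 → silver.
±5% tolerance → gold.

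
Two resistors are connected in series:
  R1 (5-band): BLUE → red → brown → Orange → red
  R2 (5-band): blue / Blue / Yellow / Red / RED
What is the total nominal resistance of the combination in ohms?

687400 Ω

R1: blue, red, brown → 621; orange ×10^3 → 621000 Ω.
R2: blue, blue, yellow → 664; red ×10^2 → 66400 Ω.
Series: 621000 + 66400 = 687400 Ω.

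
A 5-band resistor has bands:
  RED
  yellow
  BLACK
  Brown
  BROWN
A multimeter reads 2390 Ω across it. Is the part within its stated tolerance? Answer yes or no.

Red → 2 (first significant figure)
Yellow → 4 (second significant figure)
Black → 0 (third significant figure)
Brown → ×10 multiplier
Brown → ±1% tolerance
240 × 10 = 2400 Ω
Allowed range: 2376 Ω to 2424 Ω.
2390 Ω lies inside that range.

yes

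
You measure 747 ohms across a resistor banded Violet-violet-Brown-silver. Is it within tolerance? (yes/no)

Violet → 7 (first significant figure)
Violet → 7 (second significant figure)
Brown → ×10 multiplier
Silver → ±10% tolerance
77 × 10 = 770 Ω
Allowed range: 693 Ω to 847 Ω.
747 ohms lies inside that range.

yes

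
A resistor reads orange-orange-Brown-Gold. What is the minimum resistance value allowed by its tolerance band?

Orange → 3 (first significant figure)
Orange → 3 (second significant figure)
Brown → ×10 multiplier
Gold → ±5% tolerance
33 × 10 = 330 Ω
Minimum = 330 × (1 − 5/100) = 313.5 Ω.

313.5 Ω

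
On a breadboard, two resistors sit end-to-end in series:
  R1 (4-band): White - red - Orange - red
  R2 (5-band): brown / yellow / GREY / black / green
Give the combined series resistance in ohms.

R1: white, red → 92; orange ×10^3 → 92000 Ω.
R2: brown, yellow, grey → 148; black ×1 → 148 Ω.
Series: 92000 + 148 = 92148 Ω.

92148 Ω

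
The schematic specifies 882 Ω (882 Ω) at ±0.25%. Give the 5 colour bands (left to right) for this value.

882 Ω = 882 × 10^0.
8 → grey
8 → grey
2 → red
Multiplier 10^0 → black.
±0.25% tolerance → blue.

grey, grey, red, black, blue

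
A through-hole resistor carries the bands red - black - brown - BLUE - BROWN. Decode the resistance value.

201000000 Ω

Red → 2 (first significant figure)
Black → 0 (second significant figure)
Brown → 1 (third significant figure)
Blue → ×10^6 multiplier
201 × 1000000 = 201000000 Ω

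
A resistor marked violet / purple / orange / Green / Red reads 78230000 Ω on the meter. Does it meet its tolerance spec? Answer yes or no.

yes

Violet → 7 (first significant figure)
Violet → 7 (second significant figure)
Orange → 3 (third significant figure)
Green → ×10^5 multiplier
Red → ±2% tolerance
773 × 100000 = 77300000 Ω
Allowed range: 75754000 Ω to 78846000 Ω.
78230000 Ω lies inside that range.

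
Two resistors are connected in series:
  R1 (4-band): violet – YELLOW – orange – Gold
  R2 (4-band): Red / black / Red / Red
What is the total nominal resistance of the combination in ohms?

76000 Ω

R1: violet, yellow → 74; orange ×10^3 → 74000 Ω.
R2: red, black → 20; red ×10^2 → 2000 Ω.
Series: 74000 + 2000 = 76000 Ω.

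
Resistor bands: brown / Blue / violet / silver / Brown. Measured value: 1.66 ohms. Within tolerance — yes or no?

yes

Brown → 1 (first significant figure)
Blue → 6 (second significant figure)
Violet → 7 (third significant figure)
Silver → ×0.01 multiplier
Brown → ±1% tolerance
167 × 0.01 = 1.67 Ω
Allowed range: 1.6533 Ω to 1.6867 Ω.
1.66 ohms lies inside that range.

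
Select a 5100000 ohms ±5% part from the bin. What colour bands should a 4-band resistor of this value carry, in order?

5100000 Ω = 51 × 10^5.
5 → green
1 → brown
Multiplier 10^5 → green.
±5% tolerance → gold.

green, brown, green, gold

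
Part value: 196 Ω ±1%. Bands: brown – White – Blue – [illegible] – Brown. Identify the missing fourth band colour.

black

196 Ω = 196 × 10^0.
The fourth band is the multiplier, 10^0, which is black.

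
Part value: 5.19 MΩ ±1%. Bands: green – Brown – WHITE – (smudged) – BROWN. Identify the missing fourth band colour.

5190000 Ω = 519 × 10^4.
The fourth band is the multiplier, 10^4, which is yellow.

yellow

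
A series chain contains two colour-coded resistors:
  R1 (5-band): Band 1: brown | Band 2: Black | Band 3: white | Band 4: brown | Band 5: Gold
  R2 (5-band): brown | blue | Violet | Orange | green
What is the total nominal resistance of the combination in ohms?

R1: brown, black, white → 109; brown ×10 → 1090 Ω.
R2: brown, blue, violet → 167; orange ×10^3 → 167000 Ω.
Series: 1090 + 167000 = 168090 Ω.

168090 Ω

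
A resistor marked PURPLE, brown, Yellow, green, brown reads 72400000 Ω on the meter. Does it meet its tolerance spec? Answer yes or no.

Violet → 7 (first significant figure)
Brown → 1 (second significant figure)
Yellow → 4 (third significant figure)
Green → ×10^5 multiplier
Brown → ±1% tolerance
714 × 100000 = 71400000 Ω
Allowed range: 70686000 Ω to 72114000 Ω.
72400000 Ω lies outside that range.

no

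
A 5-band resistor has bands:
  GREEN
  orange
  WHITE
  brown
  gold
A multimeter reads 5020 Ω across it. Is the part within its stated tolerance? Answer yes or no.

no

Green → 5 (first significant figure)
Orange → 3 (second significant figure)
White → 9 (third significant figure)
Brown → ×10 multiplier
Gold → ±5% tolerance
539 × 10 = 5390 Ω
Allowed range: 5120.5 Ω to 5659.5 Ω.
5020 Ω lies outside that range.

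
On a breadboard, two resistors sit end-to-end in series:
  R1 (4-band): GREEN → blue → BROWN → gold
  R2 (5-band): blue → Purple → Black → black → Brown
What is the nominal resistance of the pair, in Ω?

R1: green, blue → 56; brown ×10 → 560 Ω.
R2: blue, violet, black → 670; black ×1 → 670 Ω.
Series: 560 + 670 = 1230 Ω.

1230 Ω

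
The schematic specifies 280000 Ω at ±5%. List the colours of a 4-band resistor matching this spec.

red, grey, yellow, gold

280000 Ω = 28 × 10^4.
2 → red
8 → grey
Multiplier 10^4 → yellow.
±5% tolerance → gold.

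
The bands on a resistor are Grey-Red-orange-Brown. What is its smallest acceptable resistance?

81180 Ω

Grey → 8 (first significant figure)
Red → 2 (second significant figure)
Orange → ×10^3 multiplier
Brown → ±1% tolerance
82 × 1000 = 82000 Ω
Smallest = 82000 × (1 − 1/100) = 81180 Ω.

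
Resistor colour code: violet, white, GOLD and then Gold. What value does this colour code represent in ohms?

7.9 Ω

Violet → 7 (first significant figure)
White → 9 (second significant figure)
Gold → ×0.1 multiplier
79 × 0.1 = 7.9 Ω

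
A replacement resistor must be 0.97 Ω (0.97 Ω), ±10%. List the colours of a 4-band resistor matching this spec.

white, violet, silver, silver

0.97 Ω = 97 × 10^-2.
9 → white
7 → violet
Multiplier 10^-2 → silver.
±10% tolerance → silver.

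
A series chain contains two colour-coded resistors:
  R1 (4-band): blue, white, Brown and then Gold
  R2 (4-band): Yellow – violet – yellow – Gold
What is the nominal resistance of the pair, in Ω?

470690 Ω

R1: blue, white → 69; brown ×10 → 690 Ω.
R2: yellow, violet → 47; yellow ×10^4 → 470000 Ω.
Series: 690 + 470000 = 470690 Ω.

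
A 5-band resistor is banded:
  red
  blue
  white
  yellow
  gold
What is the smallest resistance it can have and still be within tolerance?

Red → 2 (first significant figure)
Blue → 6 (second significant figure)
White → 9 (third significant figure)
Yellow → ×10^4 multiplier
Gold → ±5% tolerance
269 × 10000 = 2690000 Ω
Smallest = 2690000 × (1 − 5/100) = 2555500 Ω.

2555500 Ω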